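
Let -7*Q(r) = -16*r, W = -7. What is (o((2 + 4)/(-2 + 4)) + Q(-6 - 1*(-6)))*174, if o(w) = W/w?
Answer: -406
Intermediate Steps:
Q(r) = 16*r/7 (Q(r) = -(-16)*r/7 = 16*r/7)
o(w) = -7/w
(o((2 + 4)/(-2 + 4)) + Q(-6 - 1*(-6)))*174 = (-7*(-2 + 4)/(2 + 4) + 16*(-6 - 1*(-6))/7)*174 = (-7/(6/2) + 16*(-6 + 6)/7)*174 = (-7/(6*(½)) + (16/7)*0)*174 = (-7/3 + 0)*174 = -7/3*174 = -406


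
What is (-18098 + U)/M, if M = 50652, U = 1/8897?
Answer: -53672635/150216948 ≈ -0.35730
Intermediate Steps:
U = 1/8897 ≈ 0.00011240
(-18098 + U)/M = (-18098 + 1/8897)/50652 = -161017905/8897*1/50652 = -53672635/150216948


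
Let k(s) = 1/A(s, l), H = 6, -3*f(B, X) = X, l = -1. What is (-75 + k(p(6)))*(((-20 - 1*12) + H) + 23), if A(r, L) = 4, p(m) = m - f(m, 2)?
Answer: 897/4 ≈ 224.25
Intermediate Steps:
f(B, X) = -X/3
p(m) = ⅔ + m (p(m) = m - (-1)*2/3 = m - 1*(-⅔) = m + ⅔ = ⅔ + m)
k(s) = ¼ (k(s) = 1/4 = ¼)
(-75 + k(p(6)))*(((-20 - 1*12) + H) + 23) = (-75 + ¼)*(((-20 - 1*12) + 6) + 23) = -299*(((-20 - 12) + 6) + 23)/4 = -299*((-32 + 6) + 23)/4 = -299*(-26 + 23)/4 = -299/4*(-3) = 897/4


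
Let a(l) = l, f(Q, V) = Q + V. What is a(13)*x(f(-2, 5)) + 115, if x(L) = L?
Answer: 154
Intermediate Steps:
a(13)*x(f(-2, 5)) + 115 = 13*(-2 + 5) + 115 = 13*3 + 115 = 39 + 115 = 154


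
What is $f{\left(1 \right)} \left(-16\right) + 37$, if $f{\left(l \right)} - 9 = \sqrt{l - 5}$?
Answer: $-107 - 32 i \approx -107.0 - 32.0 i$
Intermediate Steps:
$f{\left(l \right)} = 9 + \sqrt{-5 + l}$ ($f{\left(l \right)} = 9 + \sqrt{l - 5} = 9 + \sqrt{-5 + l}$)
$f{\left(1 \right)} \left(-16\right) + 37 = \left(9 + \sqrt{-5 + 1}\right) \left(-16\right) + 37 = \left(9 + \sqrt{-4}\right) \left(-16\right) + 37 = \left(9 + 2 i\right) \left(-16\right) + 37 = \left(-144 - 32 i\right) + 37 = -107 - 32 i$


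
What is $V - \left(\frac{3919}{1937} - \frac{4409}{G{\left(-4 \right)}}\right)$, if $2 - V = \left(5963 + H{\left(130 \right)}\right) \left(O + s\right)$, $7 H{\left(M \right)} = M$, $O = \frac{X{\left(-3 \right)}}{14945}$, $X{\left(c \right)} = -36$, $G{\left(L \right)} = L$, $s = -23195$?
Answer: $\frac{112457865519919993}{810557020} \approx 1.3874 \cdot 10^{8}$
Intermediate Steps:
$O = - \frac{36}{14945} \approx -0.0024088$
$H{\left(M \right)} = \frac{M}{7}$
$V = \frac{14514553510111}{104615}$ ($V = 2 - \left(5963 + \frac{1}{7} \cdot 130\right) \left(- \frac{36}{14945} - 23195\right) = 2 - \left(5963 + \frac{130}{7}\right) \left(- \frac{346649311}{14945}\right) = 2 - \frac{41871}{7} \left(- \frac{346649311}{14945}\right) = 2 - - \frac{14514553300881}{104615} = 2 + \frac{14514553300881}{104615} = \frac{14514553510111}{104615} \approx 1.3874 \cdot 10^{8}$)
$V - \left(\frac{3919}{1937} - \frac{4409}{G{\left(-4 \right)}}\right) = \frac{14514553510111}{104615} - \left(\frac{3919}{1937} - \frac{4409}{-4}\right) = \frac{14514553510111}{104615} - \left(3919 \cdot \frac{1}{1937} - - \frac{4409}{4}\right) = \frac{14514553510111}{104615} - \left(\frac{3919}{1937} + \frac{4409}{4}\right) = \frac{14514553510111}{104615} - \frac{8555909}{7748} = \frac{112457865519919993}{810557020}$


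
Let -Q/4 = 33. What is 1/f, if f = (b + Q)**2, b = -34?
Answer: 1/27556 ≈ 3.6290e-5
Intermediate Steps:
Q = -132 (Q = -4*33 = -132)
f = 27556 (f = (-34 - 132)**2 = (-166)**2 = 27556)
1/f = 1/27556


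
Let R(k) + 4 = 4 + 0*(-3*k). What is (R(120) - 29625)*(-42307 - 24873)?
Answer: 1990207500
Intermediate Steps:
R(k) = 0 (R(k) = -4 + (4 + 0*(-3*k)) = -4 + (4 + 0) = -4 + 4 = 0)
(R(120) - 29625)*(-42307 - 24873) = (0 - 29625)*(-42307 - 24873) = -29625*(-67180) = 1990207500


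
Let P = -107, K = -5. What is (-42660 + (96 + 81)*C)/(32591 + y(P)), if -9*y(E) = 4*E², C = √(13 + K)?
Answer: -383940/247523 + 3186*√2/247523 ≈ -1.5329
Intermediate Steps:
C = 2*√2 (C = √(13 - 5) = √8 = 2*√2 ≈ 2.8284)
y(E) = -4*E²/9
(-42660 + (96 + 81)*C)/(32591 + y(P)) = (-42660 + (96 + 81)*(2*√2))/(32591 - 4/9*(-107)²) = (-42660 + 177*(2*√2))/(32591 - 4/9*11449) = (-42660 + 354*√2)/(32591 - 45796/9) = (-42660 + 354*√2)/(247523/9) = (-42660 + 354*√2)*(9/247523) = -383940/247523 + 3186*√2/247523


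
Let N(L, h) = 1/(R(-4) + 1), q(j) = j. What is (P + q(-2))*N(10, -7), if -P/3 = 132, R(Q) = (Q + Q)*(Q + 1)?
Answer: -398/25 ≈ -15.920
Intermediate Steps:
R(Q) = 2*Q*(1 + Q) (R(Q) = (2*Q)*(1 + Q) = 2*Q*(1 + Q))
P = -396 (P = -3*132 = -396)
N(L, h) = 1/25 (N(L, h) = 1/(2*(-4)*(1 - 4) + 1) = 1/(2*(-4)*(-3) + 1) = 1/(24 + 1) = 1/25)
(P + q(-2))*N(10, -7) = (-396 - 2)*(1/25) = -398*1/25 = -398/25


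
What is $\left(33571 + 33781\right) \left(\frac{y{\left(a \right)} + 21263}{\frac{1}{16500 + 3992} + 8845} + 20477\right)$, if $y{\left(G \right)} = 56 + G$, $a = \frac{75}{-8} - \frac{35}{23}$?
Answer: $\frac{1916711221021100380}{1389596681} \approx 1.3793 \cdot 10^{9}$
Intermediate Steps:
$a = - \frac{2005}{184}$ ($a = 75 \left(- \frac{1}{8}\right) - \frac{35}{23} = - \frac{75}{8} - \frac{35}{23} = - \frac{2005}{184} \approx -10.897$)
$\left(33571 + 33781\right) \left(\frac{y{\left(a \right)} + 21263}{\frac{1}{16500 + 3992} + 8845} + 20477\right) = \left(33571 + 33781\right) \left(\frac{\left(56 - \frac{2005}{184}\right) + 21263}{\frac{1}{16500 + 3992} + 8845} + 20477\right) = 67352 \left(\frac{\frac{8299}{184} + 21263}{\frac{1}{20492} + 8845} + 20477\right) = 67352 \left(\frac{3920691}{184 \left(\frac{1}{20492} + 8845\right)} + 20477\right) = 67352 \left(\frac{3920691}{184 \cdot \frac{181251741}{20492}} + 20477\right) = 67352 \left(\frac{3920691}{184} \cdot \frac{20492}{181251741} + 20477\right) = 67352 \left(\frac{6695233331}{2779193362} + 20477\right) = 67352 \cdot \frac{56916237707005}{2779193362} = \frac{1916711221021100380}{1389596681}$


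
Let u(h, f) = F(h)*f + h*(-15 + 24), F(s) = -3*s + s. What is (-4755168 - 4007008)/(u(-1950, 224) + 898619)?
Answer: -8762176/1754669 ≈ -4.9936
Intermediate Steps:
F(s) = -2*s
u(h, f) = 9*h - 2*f*h (u(h, f) = (-2*h)*f + h*(-15 + 24) = -2*f*h + h*9 = -2*f*h + 9*h = 9*h - 2*f*h)
(-4755168 - 4007008)/(u(-1950, 224) + 898619) = (-4755168 - 4007008)/(-1950*(9 - 2*224) + 898619) = -8762176/(-1950*(9 - 448) + 898619) = -8762176/(-1950*(-439) + 898619) = -8762176/(856050 + 898619) = -8762176/1754669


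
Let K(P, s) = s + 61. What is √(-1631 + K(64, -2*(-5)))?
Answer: 2*I*√390 ≈ 39.497*I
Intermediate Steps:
K(P, s) = 61 + s
√(-1631 + K(64, -2*(-5))) = √(-1631 + (61 - 2*(-5))) = √(-1631 + (61 + 10)) = √(-1631 + 71) = √(-1560) = 2*I*√390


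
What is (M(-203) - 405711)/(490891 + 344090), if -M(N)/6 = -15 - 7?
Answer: -135193/278327 ≈ -0.48573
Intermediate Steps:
M(N) = 132 (M(N) = -6*(-15 - 7) = -6*(-22) = 132)
(M(-203) - 405711)/(490891 + 344090) = (132 - 405711)/(490891 + 344090) = -405579/834981 = -405579*1/834981 = -135193/278327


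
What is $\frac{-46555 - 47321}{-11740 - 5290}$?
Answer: $\frac{46938}{8515} \approx 5.5124$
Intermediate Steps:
$\frac{-46555 - 47321}{-11740 - 5290} = - \frac{93876}{-17030} = \left(-93876\right) \left(- \frac{1}{17030}\right) = \frac{46938}{8515}$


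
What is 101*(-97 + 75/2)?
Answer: -12019/2 ≈ -6009.5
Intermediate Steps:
101*(-97 + 75/2) = 101*(-119/2) = -12019/2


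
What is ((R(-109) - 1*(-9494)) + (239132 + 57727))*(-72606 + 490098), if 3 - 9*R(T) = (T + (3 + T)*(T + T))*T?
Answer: 244189725548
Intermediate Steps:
R(T) = ⅓ - T*(T + 2*T*(3 + T))/9 (R(T) = ⅓ - (T + (3 + T)*(T + T))*T/9 = ⅓ - (T + (3 + T)*(2*T))*T/9 = ⅓ - (T + 2*T*(3 + T))*T/9 = ⅓ - T*(T + 2*T*(3 + T))/9)
((R(-109) - 1*(-9494)) + (239132 + 57727))*(-72606 + 490098) = (((⅓ - 7/9*(-109)² - 2/9*(-109)³) - 1*(-9494)) + (239132 + 57727))*(-72606 + 490098) = (((⅓ - 7/9*11881 - 2/9*(-1295029)) + 9494) + 296859)*417492 = (((⅓ - 83167/9 + 2590058/9) + 9494) + 296859)*417492 = ((2506894/9 + 9494) + 296859)*417492 = (2592340/9 + 296859)*417492 = (5264071/9)*417492 = 244189725548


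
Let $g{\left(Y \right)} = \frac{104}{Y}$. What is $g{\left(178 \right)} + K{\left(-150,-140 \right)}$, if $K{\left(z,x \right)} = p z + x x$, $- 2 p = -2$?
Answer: $\frac{1731102}{89} \approx 19451.0$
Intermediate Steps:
$p = 1$ ($p = \left(- \frac{1}{2}\right) \left(-2\right) = 1$)
$K{\left(z,x \right)} = z + x^{2}$ ($K{\left(z,x \right)} = 1 z + x x = z + x^{2}$)
$g{\left(178 \right)} + K{\left(-150,-140 \right)} = \frac{104}{178} - \left(150 - \left(-140\right)^{2}\right) = 104 \cdot \frac{1}{178} + \left(-150 + 19600\right) = \frac{52}{89} + 19450 = \frac{1731102}{89}$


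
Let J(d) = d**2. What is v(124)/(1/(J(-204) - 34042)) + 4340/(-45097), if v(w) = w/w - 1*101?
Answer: -34156472140/45097 ≈ -7.5740e+5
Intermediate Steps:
v(w) = -100 (v(w) = 1 - 101 = -100)
v(124)/(1/(J(-204) - 34042)) + 4340/(-45097) = -100/(1/((-204)**2 - 34042)) + 4340/(-45097) = -100/(1/(41616 - 34042)) + 4340*(-1/45097) = -100/(1/7574) - 4340/45097 = -100/1/7574 - 4340/45097 = -100*7574 - 4340/45097 = -757400 - 4340/45097 = -34156472140/45097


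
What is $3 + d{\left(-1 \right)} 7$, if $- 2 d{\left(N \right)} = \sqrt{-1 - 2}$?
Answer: $3 - \frac{7 i \sqrt{3}}{2} \approx 3.0 - 6.0622 i$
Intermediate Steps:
$d{\left(N \right)} = - \frac{i \sqrt{3}}{2}$ ($d{\left(N \right)} = - \frac{\sqrt{-1 - 2}}{2} = - \frac{\sqrt{-3}}{2} = - \frac{i \sqrt{3}}{2}$)
$3 + d{\left(-1 \right)} 7 = 3 + - \frac{i \sqrt{3}}{2} \cdot 7 = 3 - \frac{7 i \sqrt{3}}{2}$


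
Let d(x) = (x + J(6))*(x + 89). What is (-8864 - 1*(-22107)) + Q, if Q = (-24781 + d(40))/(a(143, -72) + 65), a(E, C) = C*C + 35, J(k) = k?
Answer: 69957165/5284 ≈ 13239.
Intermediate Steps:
d(x) = (6 + x)*(89 + x) (d(x) = (x + 6)*(x + 89) = (6 + x)*(89 + x))
a(E, C) = 35 + C² (a(E, C) = C² + 35 = 35 + C²)
Q = -18847/5284 (Q = (-24781 + (534 + 40² + 95*40))/((35 + (-72)²) + 65) = (-24781 + (534 + 1600 + 3800))/((35 + 5184) + 65) = (-24781 + 5934)/(5219 + 65) = -18847/5284 ≈ -3.5668)
(-8864 - 1*(-22107)) + Q = (-8864 - 1*(-22107)) - 18847/5284 = (-8864 + 22107) - 18847/5284 = 13243 - 18847/5284 = 69957165/5284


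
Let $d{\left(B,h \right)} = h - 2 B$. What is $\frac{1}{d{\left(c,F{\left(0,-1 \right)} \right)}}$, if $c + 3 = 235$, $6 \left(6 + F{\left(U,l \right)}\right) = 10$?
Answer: $- \frac{3}{1405} \approx -0.0021352$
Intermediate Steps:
$F{\left(U,l \right)} = - \frac{13}{3}$ ($F{\left(U,l \right)} = -6 + \frac{1}{6} \cdot 10 = -6 + \frac{5}{3} = - \frac{13}{3}$)
$c = 232$ ($c = -3 + 235 = 232$)
$\frac{1}{d{\left(c,F{\left(0,-1 \right)} \right)}} = \frac{1}{- \frac{13}{3} - 464} = \frac{1}{- \frac{1405}{3}} = - \frac{3}{1405}$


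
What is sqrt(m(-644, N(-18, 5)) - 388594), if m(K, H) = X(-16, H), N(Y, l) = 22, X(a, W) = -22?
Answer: 2*I*sqrt(97154) ≈ 623.39*I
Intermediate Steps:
m(K, H) = -22
sqrt(m(-644, N(-18, 5)) - 388594) = sqrt(-22 - 388594) = sqrt(-388616) = 2*I*sqrt(97154)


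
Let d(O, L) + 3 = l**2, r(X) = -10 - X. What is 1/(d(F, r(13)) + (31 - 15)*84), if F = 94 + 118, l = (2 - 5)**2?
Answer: 1/1422 ≈ 0.00070324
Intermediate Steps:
l = 9 (l = (-3)**2 = 9)
F = 212
d(O, L) = 78 (d(O, L) = -3 + 9**2 = -3 + 81 = 78)
1/(d(F, r(13)) + (31 - 15)*84) = 1/(78 + (31 - 15)*84) = 1/(78 + 16*84) = 1/(78 + 1344) = 1/1422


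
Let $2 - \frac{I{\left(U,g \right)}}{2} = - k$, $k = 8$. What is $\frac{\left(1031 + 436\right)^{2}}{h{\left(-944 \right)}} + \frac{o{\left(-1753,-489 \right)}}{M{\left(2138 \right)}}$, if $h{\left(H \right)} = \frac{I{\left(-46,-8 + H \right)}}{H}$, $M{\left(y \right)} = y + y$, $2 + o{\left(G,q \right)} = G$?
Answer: $- \frac{2171750493879}{21380} \approx -1.0158 \cdot 10^{8}$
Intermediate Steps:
$o{\left(G,q \right)} = -2 + G$
$M{\left(y \right)} = 2 y$
$I{\left(U,g \right)} = 20$ ($I{\left(U,g \right)} = 4 - 2 \left(\left(-1\right) 8\right) = 4 - -16 = 4 + 16 = 20$)
$h{\left(H \right)} = \frac{20}{H}$
$\frac{\left(1031 + 436\right)^{2}}{h{\left(-944 \right)}} + \frac{o{\left(-1753,-489 \right)}}{M{\left(2138 \right)}} = \frac{\left(1031 + 436\right)^{2}}{20 \frac{1}{-944}} + \frac{-2 - 1753}{2 \cdot 2138} = \frac{1467^{2}}{20 \left(- \frac{1}{944}\right)} - \frac{1755}{4276} = \frac{2152089}{- \frac{5}{236}} - \frac{1755}{4276} = 2152089 \left(- \frac{236}{5}\right) - \frac{1755}{4276} = - \frac{507893004}{5} - \frac{1755}{4276} = - \frac{2171750493879}{21380}$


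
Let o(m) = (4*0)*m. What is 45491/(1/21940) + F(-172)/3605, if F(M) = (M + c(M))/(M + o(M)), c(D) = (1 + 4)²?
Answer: 88409265593221/88580 ≈ 9.9807e+8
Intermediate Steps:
o(m) = 0 (o(m) = 0*m = 0)
c(D) = 25 (c(D) = 5² = 25)
F(M) = (25 + M)/M (F(M) = (M + 25)/(M + 0) = (25 + M)/M)
45491/(1/21940) + F(-172)/3605 = 45491/(1/21940) + ((25 - 172)/(-172))/3605 = 45491/(1/21940) - 1/172*(-147)*(1/3605) = 45491*21940 + (147/172)*(1/3605) = 998072540 + 21/88580 = 88409265593221/88580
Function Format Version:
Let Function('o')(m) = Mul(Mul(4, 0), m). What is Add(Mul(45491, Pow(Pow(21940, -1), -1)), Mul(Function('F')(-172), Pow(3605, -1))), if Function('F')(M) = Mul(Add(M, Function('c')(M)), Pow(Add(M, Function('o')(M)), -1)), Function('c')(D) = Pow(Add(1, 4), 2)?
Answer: Rational(88409265593221, 88580) ≈ 9.9807e+8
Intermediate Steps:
Function('o')(m) = 0 (Function('o')(m) = Mul(0, m) = 0)
Function('c')(D) = 25 (Function('c')(D) = Pow(5, 2) = 25)
Function('F')(M) = Mul(Pow(M, -1), Add(25, M)) (Function('F')(M) = Mul(Add(M, 25), Pow(Add(M, 0), -1)) = Mul(Add(25, M), Pow(M, -1)) = Mul(Pow(M, -1), Add(25, M)))
Add(Mul(45491, Pow(Pow(21940, -1), -1)), Mul(Function('F')(-172), Pow(3605, -1))) = Add(Mul(45491, Pow(Pow(21940, -1), -1)), Mul(Mul(Pow(-172, -1), Add(25, -172)), Pow(3605, -1))) = Add(Mul(45491, Pow(Rational(1, 21940), -1)), Mul(Mul(Rational(-1, 172), -147), Rational(1, 3605))) = Add(Mul(45491, 21940), Mul(Rational(147, 172), Rational(1, 3605))) = Add(998072540, Rational(21, 88580)) = Rational(88409265593221, 88580)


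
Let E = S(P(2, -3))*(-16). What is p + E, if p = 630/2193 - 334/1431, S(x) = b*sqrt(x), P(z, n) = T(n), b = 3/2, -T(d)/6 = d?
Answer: 56356/1046061 - 72*sqrt(2) ≈ -101.77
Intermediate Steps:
T(d) = -6*d
b = 3/2 (b = 3*(1/2) = 3/2 ≈ 1.5000)
P(z, n) = -6*n
S(x) = 3*sqrt(x)/2
E = -72*sqrt(2) (E = (3*sqrt(-6*(-3))/2)*(-16) = (3*sqrt(18)/2)*(-16) = (3*(3*sqrt(2))/2)*(-16) = (9*sqrt(2)/2)*(-16) = -72*sqrt(2) ≈ -101.82)
p = 56356/1046061 (p = 630*(1/2193) - 334*1/1431 = 210/731 - 334/1431 = 56356/1046061 ≈ 0.053874)
p + E = 56356/1046061 - 72*sqrt(2)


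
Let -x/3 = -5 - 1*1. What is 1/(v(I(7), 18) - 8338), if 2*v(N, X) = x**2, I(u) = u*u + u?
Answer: -1/8176 ≈ -0.00012231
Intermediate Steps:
x = 18 (x = -3*(-5 - 1*1) = -3*(-5 - 1) = -3*(-6) = 18)
I(u) = u + u**2 (I(u) = u**2 + u = u + u**2)
v(N, X) = 162 (v(N, X) = (1/2)*18**2 = (1/2)*324 = 162)
1/(v(I(7), 18) - 8338) = 1/(162 - 8338) = 1/(-8176) = -1/8176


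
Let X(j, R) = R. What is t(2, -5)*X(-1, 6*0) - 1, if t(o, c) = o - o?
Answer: -1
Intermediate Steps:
t(o, c) = 0
t(2, -5)*X(-1, 6*0) - 1 = 0*(6*0) - 1 = 0*0 - 1 = 0 - 1 = -1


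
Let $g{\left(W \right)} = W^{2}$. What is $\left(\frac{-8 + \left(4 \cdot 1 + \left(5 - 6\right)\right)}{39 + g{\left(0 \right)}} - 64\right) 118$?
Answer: $- \frac{295118}{39} \approx -7567.1$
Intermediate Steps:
$\left(\frac{-8 + \left(4 \cdot 1 + \left(5 - 6\right)\right)}{39 + g{\left(0 \right)}} - 64\right) 118 = \left(\frac{-8 + \left(4 \cdot 1 + \left(5 - 6\right)\right)}{39 + 0^{2}} - 64\right) 118 = \left(\frac{-8 + \left(4 + \left(5 - 6\right)\right)}{39 + 0} - 64\right) 118 = \left(\frac{-8 + \left(4 - 1\right)}{39} - 64\right) 118 = \left(\left(-8 + 3\right) \frac{1}{39} - 64\right) 118 = \left(\left(-5\right) \frac{1}{39} - 64\right) 118 = \left(- \frac{5}{39} - 64\right) 118 = \left(- \frac{2501}{39}\right) 118 = - \frac{295118}{39}$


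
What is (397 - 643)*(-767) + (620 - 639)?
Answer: 188663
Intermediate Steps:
(397 - 643)*(-767) + (620 - 639) = -246*(-767) - 19 = 188682 - 19 = 188663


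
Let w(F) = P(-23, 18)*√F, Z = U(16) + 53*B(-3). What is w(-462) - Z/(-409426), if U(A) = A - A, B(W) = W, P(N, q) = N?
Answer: -159/409426 - 23*I*√462 ≈ -0.00038835 - 494.37*I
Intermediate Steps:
U(A) = 0
Z = -159 (Z = 0 + 53*(-3) = 0 - 159 = -159)
w(F) = -23*√F
w(-462) - Z/(-409426) = -23*I*√462 - (-159)/(-409426) = -23*I*√462 - (-159)*(-1)/409426 = -23*I*√462 - 1*159/409426 = -23*I*√462 - 159/409426 = -159/409426 - 23*I*√462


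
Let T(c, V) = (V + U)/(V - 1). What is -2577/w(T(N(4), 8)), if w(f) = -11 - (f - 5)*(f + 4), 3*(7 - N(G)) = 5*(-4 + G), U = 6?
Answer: -2577/7 ≈ -368.14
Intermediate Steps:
N(G) = 41/3 - 5*G/3 (N(G) = 7 - 5*(-4 + G)/3 = 7 - (-20 + 5*G)/3 = 7 + (20/3 - 5*G/3) = 41/3 - 5*G/3)
T(c, V) = (6 + V)/(-1 + V) (T(c, V) = (V + 6)/(V - 1) = (6 + V)/(-1 + V))
w(f) = -11 - (-5 + f)*(4 + f)
-2577/w(T(N(4), 8)) = -2577/(9 + (6 + 8)/(-1 + 8) - ((6 + 8)/(-1 + 8))²) = -2577/(9 + 14/7 - (14/7)²) = -2577/(9 + (⅐)*14 - ((⅐)*14)²) = -2577/(9 + 2 - 1*2²) = -2577/(9 + 2 - 1*4) = -2577/(9 + 2 - 4) = -2577/7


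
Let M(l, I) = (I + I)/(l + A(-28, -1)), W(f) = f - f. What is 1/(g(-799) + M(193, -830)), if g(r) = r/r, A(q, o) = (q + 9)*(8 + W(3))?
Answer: -41/1619 ≈ -0.025324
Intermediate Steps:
W(f) = 0
A(q, o) = 72 + 8*q (A(q, o) = (q + 9)*(8 + 0) = (9 + q)*8 = 72 + 8*q)
M(l, I) = 2*I/(-152 + l) (M(l, I) = (I + I)/(l + (72 + 8*(-28))) = (2*I)/(l + (72 - 224)) = (2*I)/(l - 152) = (2*I)/(-152 + l) = 2*I/(-152 + l))
g(r) = 1
1/(g(-799) + M(193, -830)) = 1/(1 + 2*(-830)/(-152 + 193)) = 1/(1 + 2*(-830)/41) = 1/(1 + 2*(-830)*(1/41)) = 1/(1 - 1660/41) = 1/(-1619/41) = -41/1619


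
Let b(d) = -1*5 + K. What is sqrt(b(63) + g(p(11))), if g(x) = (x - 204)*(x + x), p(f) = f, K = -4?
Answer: I*sqrt(4255) ≈ 65.23*I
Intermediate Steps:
g(x) = 2*x*(-204 + x) (g(x) = (-204 + x)*(2*x) = 2*x*(-204 + x))
b(d) = -9 (b(d) = -1*5 - 4 = -5 - 4 = -9)
sqrt(b(63) + g(p(11))) = sqrt(-9 + 2*11*(-204 + 11)) = sqrt(-9 + 2*11*(-193)) = sqrt(-9 - 4246) = sqrt(-4255) = I*sqrt(4255)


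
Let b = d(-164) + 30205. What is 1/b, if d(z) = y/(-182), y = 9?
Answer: 182/5497301 ≈ 3.3107e-5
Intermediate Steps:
d(z) = -9/182 (d(z) = 9/(-182) = 9*(-1/182) = -9/182)
b = 5497301/182 (b = -9/182 + 30205 = 5497301/182 ≈ 30205.)
1/b = 1/(5497301/182) = 182/5497301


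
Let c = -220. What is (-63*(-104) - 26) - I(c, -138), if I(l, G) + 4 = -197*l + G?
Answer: -36672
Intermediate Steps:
I(l, G) = -4 + G - 197*l (I(l, G) = -4 + (-197*l + G) = -4 + (G - 197*l) = -4 + G - 197*l)
(-63*(-104) - 26) - I(c, -138) = (-63*(-104) - 26) - (-4 - 138 - 197*(-220)) = (6552 - 26) - (-4 - 138 + 43340) = 6526 - 1*43198 = 6526 - 43198 = -36672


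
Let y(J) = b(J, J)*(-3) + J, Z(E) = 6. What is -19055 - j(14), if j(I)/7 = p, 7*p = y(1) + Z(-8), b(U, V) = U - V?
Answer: -19062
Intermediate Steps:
y(J) = J (y(J) = (J - J)*(-3) + J = 0*(-3) + J = 0 + J = J)
p = 1 (p = (1 + 6)/7 = (⅐)*7 = 1)
j(I) = 7 (j(I) = 7*1 = 7)
-19055 - j(14) = -19055 - 1*7 = -19055 - 7 = -19062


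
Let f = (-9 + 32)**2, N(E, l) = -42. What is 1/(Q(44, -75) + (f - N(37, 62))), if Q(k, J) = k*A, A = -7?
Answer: 1/263 ≈ 0.0038023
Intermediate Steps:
Q(k, J) = -7*k (Q(k, J) = k*(-7) = -7*k)
f = 529 (f = 23**2 = 529)
1/(Q(44, -75) + (f - N(37, 62))) = 1/(-7*44 + (529 - 1*(-42))) = 1/(-308 + (529 + 42)) = 1/(-308 + 571) = 1/263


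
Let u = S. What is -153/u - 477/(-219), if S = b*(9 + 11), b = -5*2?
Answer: 42969/14600 ≈ 2.9431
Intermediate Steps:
b = -10
S = -200 (S = -10*(9 + 11) = -10*20 = -200)
u = -200
-153/u - 477/(-219) = -153/(-200) - 477/(-219) = -153*(-1/200) - 477*(-1/219) = 153/200 + 159/73 = 42969/14600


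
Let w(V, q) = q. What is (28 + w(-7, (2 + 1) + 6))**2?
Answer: 1369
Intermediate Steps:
(28 + w(-7, (2 + 1) + 6))**2 = (28 + ((2 + 1) + 6))**2 = (28 + (3 + 6))**2 = (28 + 9)**2 = 37**2 = 1369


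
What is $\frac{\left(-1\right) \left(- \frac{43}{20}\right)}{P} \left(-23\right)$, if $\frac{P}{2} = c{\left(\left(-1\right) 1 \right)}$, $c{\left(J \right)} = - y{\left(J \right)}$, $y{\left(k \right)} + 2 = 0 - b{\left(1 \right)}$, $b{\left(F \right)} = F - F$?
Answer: $- \frac{989}{80} \approx -12.363$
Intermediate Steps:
$b{\left(F \right)} = 0$
$y{\left(k \right)} = -2$ ($y{\left(k \right)} = -2 + \left(0 - 0\right) = -2 + \left(0 + 0\right) = -2 + 0 = -2$)
$c{\left(J \right)} = 2$ ($c{\left(J \right)} = \left(-1\right) \left(-2\right) = 2$)
$P = 4$ ($P = 2 \cdot 2 = 4$)
$\frac{\left(-1\right) \left(- \frac{43}{20}\right)}{P} \left(-23\right) = \frac{\left(-1\right) \left(- \frac{43}{20}\right)}{4} \left(-23\right) = - \frac{-43}{20} \cdot \frac{1}{4} \left(-23\right) = \left(-1\right) \left(- \frac{43}{20}\right) \frac{1}{4} \left(-23\right) = \frac{43}{20} \cdot \frac{1}{4} \left(-23\right) = \frac{43}{80} \left(-23\right) = - \frac{989}{80}$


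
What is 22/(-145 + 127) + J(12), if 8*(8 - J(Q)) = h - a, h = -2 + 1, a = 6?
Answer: 551/72 ≈ 7.6528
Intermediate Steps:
h = -1
J(Q) = 71/8 (J(Q) = 8 - (-1 - 1*6)/8 = 8 - (-1 - 6)/8 = 8 - ⅛*(-7) = 8 + 7/8 = 71/8)
22/(-145 + 127) + J(12) = 22/(-145 + 127) + 71/8 = 22/(-18) + 71/8 = -1/18*22 + 71/8 = -11/9 + 71/8 = 551/72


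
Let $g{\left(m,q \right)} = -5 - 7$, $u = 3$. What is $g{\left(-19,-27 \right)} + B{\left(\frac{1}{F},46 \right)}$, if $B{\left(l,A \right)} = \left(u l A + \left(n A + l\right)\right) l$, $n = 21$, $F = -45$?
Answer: $- \frac{67631}{2025} \approx -33.398$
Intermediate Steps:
$g{\left(m,q \right)} = -12$ ($g{\left(m,q \right)} = -5 - 7 = -12$)
$B{\left(l,A \right)} = l \left(l + 21 A + 3 A l\right)$ ($B{\left(l,A \right)} = \left(3 l A + \left(21 A + l\right)\right) l = \left(3 A l + \left(l + 21 A\right)\right) l = \left(l + 21 A + 3 A l\right) l = l \left(l + 21 A + 3 A l\right)$)
$g{\left(-19,-27 \right)} + B{\left(\frac{1}{F},46 \right)} = -12 + \frac{\frac{1}{-45} + 21 \cdot 46 + 3 \cdot 46 \frac{1}{-45}}{-45} = -12 - \frac{- \frac{1}{45} + 966 + 3 \cdot 46 \left(- \frac{1}{45}\right)}{45} = -12 - \frac{- \frac{1}{45} + 966 - \frac{46}{15}}{45} = -12 - \frac{43331}{2025} = - \frac{67631}{2025}$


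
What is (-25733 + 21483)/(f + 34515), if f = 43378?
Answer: -4250/77893 ≈ -0.054562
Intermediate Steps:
(-25733 + 21483)/(f + 34515) = (-25733 + 21483)/(43378 + 34515) = -4250/77893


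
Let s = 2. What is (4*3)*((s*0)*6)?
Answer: 0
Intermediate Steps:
(4*3)*((s*0)*6) = (4*3)*((2*0)*6) = 12*(0*6) = 12*0 = 0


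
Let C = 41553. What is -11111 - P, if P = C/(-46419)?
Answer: -171906652/15473 ≈ -11110.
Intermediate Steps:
P = -13851/15473 (P = 41553/(-46419) = 41553*(-1/46419) = -13851/15473 ≈ -0.89517)
-11111 - P = -11111 - 1*(-13851/15473) = -11111 + 13851/15473 = -171906652/15473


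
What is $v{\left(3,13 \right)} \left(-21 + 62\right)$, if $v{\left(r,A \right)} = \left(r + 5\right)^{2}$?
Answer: $2624$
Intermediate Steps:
$v{\left(r,A \right)} = \left(5 + r\right)^{2}$
$v{\left(3,13 \right)} \left(-21 + 62\right) = \left(5 + 3\right)^{2} \left(-21 + 62\right) = 8^{2} \cdot 41 = 64 \cdot 41 = 2624$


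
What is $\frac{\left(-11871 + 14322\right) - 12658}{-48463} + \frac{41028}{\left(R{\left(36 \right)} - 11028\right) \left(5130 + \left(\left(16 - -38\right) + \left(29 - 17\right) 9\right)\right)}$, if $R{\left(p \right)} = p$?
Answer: $\frac{49312451707}{234923035536} \approx 0.20991$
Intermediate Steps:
$\frac{\left(-11871 + 14322\right) - 12658}{-48463} + \frac{41028}{\left(R{\left(36 \right)} - 11028\right) \left(5130 + \left(\left(16 - -38\right) + \left(29 - 17\right) 9\right)\right)} = \frac{\left(-11871 + 14322\right) - 12658}{-48463} + \frac{41028}{\left(36 - 11028\right) \left(5130 + \left(\left(16 - -38\right) + \left(29 - 17\right) 9\right)\right)} = \left(2451 - 12658\right) \left(- \frac{1}{48463}\right) + \frac{41028}{\left(-10992\right) \left(5130 + \left(\left(16 + 38\right) + 12 \cdot 9\right)\right)} = \left(-10207\right) \left(- \frac{1}{48463}\right) + \frac{41028}{\left(-10992\right) \left(5130 + \left(54 + 108\right)\right)} = \frac{10207}{48463} + \frac{41028}{\left(-10992\right) \left(5130 + 162\right)} = \frac{10207}{48463} + \frac{41028}{\left(-10992\right) 5292} = \frac{10207}{48463} + \frac{41028}{-58169664} = \frac{10207}{48463} + 41028 \left(- \frac{1}{58169664}\right) = \frac{10207}{48463} - \frac{3419}{4847472} = \frac{49312451707}{234923035536}$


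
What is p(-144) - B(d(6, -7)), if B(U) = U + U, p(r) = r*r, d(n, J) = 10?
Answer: 20716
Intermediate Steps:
p(r) = r**2
B(U) = 2*U
p(-144) - B(d(6, -7)) = (-144)**2 - 2*10 = 20736 - 1*20 = 20736 - 20 = 20716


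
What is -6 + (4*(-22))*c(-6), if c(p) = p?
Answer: 522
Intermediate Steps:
-6 + (4*(-22))*c(-6) = -6 + (4*(-22))*(-6) = -6 - 88*(-6) = -6 + 528 = 522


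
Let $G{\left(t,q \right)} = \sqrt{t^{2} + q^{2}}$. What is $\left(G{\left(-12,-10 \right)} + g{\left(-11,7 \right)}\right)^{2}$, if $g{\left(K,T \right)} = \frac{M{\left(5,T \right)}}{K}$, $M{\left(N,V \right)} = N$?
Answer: $\frac{29549}{121} - \frac{20 \sqrt{61}}{11} \approx 230.01$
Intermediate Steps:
$g{\left(K,T \right)} = \frac{5}{K}$
$G{\left(t,q \right)} = \sqrt{q^{2} + t^{2}}$
$\left(G{\left(-12,-10 \right)} + g{\left(-11,7 \right)}\right)^{2} = \left(\sqrt{\left(-10\right)^{2} + \left(-12\right)^{2}} + \frac{5}{-11}\right)^{2} = \left(\sqrt{100 + 144} + 5 \left(- \frac{1}{11}\right)\right)^{2} = \left(\sqrt{244} - \frac{5}{11}\right)^{2} = \left(2 \sqrt{61} - \frac{5}{11}\right)^{2} = \left(- \frac{5}{11} + 2 \sqrt{61}\right)^{2}$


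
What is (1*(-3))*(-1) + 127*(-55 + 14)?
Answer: -5204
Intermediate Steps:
(1*(-3))*(-1) + 127*(-55 + 14) = -3*(-1) + 127*(-41) = 3 - 5207 = -5204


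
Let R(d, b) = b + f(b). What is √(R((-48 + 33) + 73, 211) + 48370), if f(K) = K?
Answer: 2*√12198 ≈ 220.89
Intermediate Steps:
R(d, b) = 2*b (R(d, b) = b + b = 2*b)
√(R((-48 + 33) + 73, 211) + 48370) = √(2*211 + 48370) = √(422 + 48370) = √48792 = 2*√12198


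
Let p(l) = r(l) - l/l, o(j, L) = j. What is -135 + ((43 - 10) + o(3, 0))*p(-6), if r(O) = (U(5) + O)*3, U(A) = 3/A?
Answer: -3771/5 ≈ -754.20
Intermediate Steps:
r(O) = 9/5 + 3*O (r(O) = (3/5 + O)*3 = (3*(⅕) + O)*3 = (⅗ + O)*3 = 9/5 + 3*O)
p(l) = ⅘ + 3*l (p(l) = (9/5 + 3*l) - l/l = (9/5 + 3*l) - 1*1 = (9/5 + 3*l) - 1 = ⅘ + 3*l)
-135 + ((43 - 10) + o(3, 0))*p(-6) = -135 + ((43 - 10) + 3)*(⅘ + 3*(-6)) = -135 + (33 + 3)*(⅘ - 18) = -135 + 36*(-86/5) = -135 - 3096/5 = -3771/5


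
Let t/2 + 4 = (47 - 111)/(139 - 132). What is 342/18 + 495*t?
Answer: -90947/7 ≈ -12992.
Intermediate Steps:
t = -184/7 (t = -8 + 2*((47 - 111)/(139 - 132)) = -8 + 2*(-64/7) = -8 - 128/7 = -184/7 ≈ -26.286)
342/18 + 495*t = 342/18 + 495*(-184/7) = 342*(1/18) - 91080/7 = 19 - 91080/7 = -90947/7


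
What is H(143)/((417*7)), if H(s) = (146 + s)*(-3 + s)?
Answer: 5780/417 ≈ 13.861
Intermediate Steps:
H(s) = (-3 + s)*(146 + s)
H(143)/((417*7)) = (-438 + 143² + 143*143)/((417*7)) = (-438 + 20449 + 20449)/2919 = 40460*(1/2919) = 5780/417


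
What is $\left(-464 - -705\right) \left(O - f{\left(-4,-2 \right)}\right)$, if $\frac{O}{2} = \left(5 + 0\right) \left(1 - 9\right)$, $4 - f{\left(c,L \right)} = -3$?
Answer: $-20967$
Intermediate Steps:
$f{\left(c,L \right)} = 7$ ($f{\left(c,L \right)} = 4 - -3 = 4 + 3 = 7$)
$O = -80$ ($O = 2 \left(5 + 0\right) \left(1 - 9\right) = 2 \cdot 5 \left(-8\right) = 2 \left(-40\right) = -80$)
$\left(-464 - -705\right) \left(O - f{\left(-4,-2 \right)}\right) = \left(-464 - -705\right) \left(-80 - 7\right) = \left(-464 + 705\right) \left(-80 - 7\right) = 241 \left(-87\right) = -20967$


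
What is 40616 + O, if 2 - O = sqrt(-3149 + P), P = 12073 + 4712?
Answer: 40618 - 2*sqrt(3409) ≈ 40501.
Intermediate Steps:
P = 16785
O = 2 - 2*sqrt(3409) (O = 2 - sqrt(-3149 + 16785) = 2 - sqrt(13636) = 2 - 2*sqrt(3409) ≈ -114.77)
40616 + O = 40616 + (2 - 2*sqrt(3409)) = 40618 - 2*sqrt(3409)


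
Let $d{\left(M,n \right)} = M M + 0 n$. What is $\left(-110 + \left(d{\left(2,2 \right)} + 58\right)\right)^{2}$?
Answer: $2304$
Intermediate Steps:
$d{\left(M,n \right)} = M^{2}$ ($d{\left(M,n \right)} = M^{2} + 0 = M^{2}$)
$\left(-110 + \left(d{\left(2,2 \right)} + 58\right)\right)^{2} = \left(-110 + \left(2^{2} + 58\right)\right)^{2} = \left(-110 + \left(4 + 58\right)\right)^{2} = \left(-110 + 62\right)^{2} = \left(-48\right)^{2} = 2304$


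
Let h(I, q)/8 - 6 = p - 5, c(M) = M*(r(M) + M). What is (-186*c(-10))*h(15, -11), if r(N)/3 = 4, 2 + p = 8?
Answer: 208320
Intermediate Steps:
p = 6 (p = -2 + 8 = 6)
r(N) = 12 (r(N) = 3*4 = 12)
c(M) = M*(12 + M)
h(I, q) = 56 (h(I, q) = 48 + 8*(6 - 5) = 48 + 8*1 = 48 + 8 = 56)
(-186*c(-10))*h(15, -11) = -(-1860)*(12 - 10)*56 = -(-1860)*2*56 = -186*(-20)*56 = 3720*56 = 208320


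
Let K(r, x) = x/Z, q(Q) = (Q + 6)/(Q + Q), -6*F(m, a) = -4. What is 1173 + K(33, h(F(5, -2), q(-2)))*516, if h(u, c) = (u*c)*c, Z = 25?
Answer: 29669/25 ≈ 1186.8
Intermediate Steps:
F(m, a) = 2/3 (F(m, a) = -1/6*(-4) = 2/3)
q(Q) = (6 + Q)/(2*Q) (q(Q) = (6 + Q)/((2*Q)) = (6 + Q)*(1/(2*Q)) = (6 + Q)/(2*Q))
h(u, c) = u*c**2 (h(u, c) = (c*u)*c = u*c**2)
K(r, x) = x/25
1173 + K(33, h(F(5, -2), q(-2)))*516 = 1173 + ((2*((1/2)*(6 - 2)/(-2))**2/3)/25)*516 = 1173 + ((2*((1/2)*(-1/2)*4)**2/3)/25)*516 = 1173 + (((2/3)*(-1)**2)/25)*516 = 1173 + (((2/3)*1)/25)*516 = 1173 + ((1/25)*(2/3))*516 = 1173 + (2/75)*516 = 1173 + 344/25 = 29669/25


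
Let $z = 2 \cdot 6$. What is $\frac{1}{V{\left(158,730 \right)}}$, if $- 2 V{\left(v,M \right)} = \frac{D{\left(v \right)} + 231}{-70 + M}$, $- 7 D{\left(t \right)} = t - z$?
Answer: $- \frac{9240}{1471} \approx -6.2814$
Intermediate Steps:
$z = 12$
$D{\left(t \right)} = \frac{12}{7} - \frac{t}{7}$ ($D{\left(t \right)} = - \frac{t - 12}{7} = - \frac{-12 + t}{7} = \frac{12}{7} - \frac{t}{7}$)
$V{\left(v,M \right)} = - \frac{\frac{1629}{7} - \frac{v}{7}}{2 \left(-70 + M\right)}$ ($V{\left(v,M \right)} = - \frac{\left(\left(\frac{12}{7} - \frac{v}{7}\right) + 231\right) \frac{1}{-70 + M}}{2} = - \frac{\left(\frac{1629}{7} - \frac{v}{7}\right) \frac{1}{-70 + M}}{2} = - \frac{\frac{1}{-70 + M} \left(\frac{1629}{7} - \frac{v}{7}\right)}{2} = - \frac{\frac{1629}{7} - \frac{v}{7}}{2 \left(-70 + M\right)}$)
$\frac{1}{V{\left(158,730 \right)}} = \frac{1}{\frac{1}{14} \frac{1}{-70 + 730} \left(-1629 + 158\right)} = \frac{1}{\frac{1}{14} \cdot \frac{1}{660} \left(-1471\right)} = \frac{1}{- \frac{1471}{9240}} = - \frac{9240}{1471}$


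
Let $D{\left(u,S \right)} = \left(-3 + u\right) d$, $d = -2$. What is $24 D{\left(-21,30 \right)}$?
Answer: $1152$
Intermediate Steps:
$D{\left(u,S \right)} = 6 - 2 u$ ($D{\left(u,S \right)} = \left(-3 + u\right) \left(-2\right) = 6 - 2 u$)
$24 D{\left(-21,30 \right)} = 24 \left(6 - -42\right) = 24 \left(6 + 42\right) = 24 \cdot 48 = 1152$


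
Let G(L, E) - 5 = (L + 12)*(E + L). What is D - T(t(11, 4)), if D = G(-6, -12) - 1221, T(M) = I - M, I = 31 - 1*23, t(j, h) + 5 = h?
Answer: -1333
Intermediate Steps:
t(j, h) = -5 + h
I = 8 (I = 31 - 23 = 8)
T(M) = 8 - M
G(L, E) = 5 + (12 + L)*(E + L) (G(L, E) = 5 + (L + 12)*(E + L) = 5 + (12 + L)*(E + L))
D = -1324 (D = (5 + (-6)**2 + 12*(-12) + 12*(-6) - 12*(-6)) - 1221 = (5 + 36 - 144 - 72 + 72) - 1221 = -103 - 1221 = -1324)
D - T(t(11, 4)) = -1324 - (8 - (-5 + 4)) = -1324 - (8 - 1*(-1)) = -1324 - (8 + 1) = -1324 - 1*9 = -1324 - 9 = -1333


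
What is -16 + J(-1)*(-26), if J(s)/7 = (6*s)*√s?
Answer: -16 + 1092*I ≈ -16.0 + 1092.0*I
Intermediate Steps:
J(s) = 42*s^(3/2) (J(s) = 7*((6*s)*√s) = 7*(6*s^(3/2)) = 42*s^(3/2))
-16 + J(-1)*(-26) = -16 + (42*(-1)^(3/2))*(-26) = -16 + (42*(-I))*(-26) = -16 - 42*I*(-26) = -16 + 1092*I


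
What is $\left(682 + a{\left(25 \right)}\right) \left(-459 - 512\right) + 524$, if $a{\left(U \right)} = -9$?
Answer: $-652959$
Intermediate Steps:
$\left(682 + a{\left(25 \right)}\right) \left(-459 - 512\right) + 524 = \left(682 - 9\right) \left(-459 - 512\right) + 524 = 673 \left(-971\right) + 524 = -653483 + 524 = -652959$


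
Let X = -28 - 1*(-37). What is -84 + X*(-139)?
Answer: -1335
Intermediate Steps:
X = 9 (X = -28 + 37 = 9)
-84 + X*(-139) = -84 + 9*(-139) = -84 - 1251 = -1335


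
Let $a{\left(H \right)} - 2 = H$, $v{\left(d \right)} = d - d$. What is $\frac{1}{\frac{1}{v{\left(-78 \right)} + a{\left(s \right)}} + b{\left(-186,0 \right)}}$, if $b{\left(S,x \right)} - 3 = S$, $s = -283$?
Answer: $- \frac{281}{51424} \approx -0.0054644$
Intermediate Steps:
$v{\left(d \right)} = 0$
$a{\left(H \right)} = 2 + H$
$b{\left(S,x \right)} = 3 + S$
$\frac{1}{\frac{1}{v{\left(-78 \right)} + a{\left(s \right)}} + b{\left(-186,0 \right)}} = \frac{1}{\frac{1}{0 + \left(2 - 283\right)} + \left(3 - 186\right)} = \frac{1}{\frac{1}{0 - 281} - 183} = \frac{1}{\frac{1}{-281} - 183} = \frac{1}{- \frac{1}{281} - 183} = \frac{1}{- \frac{51424}{281}} = - \frac{281}{51424}$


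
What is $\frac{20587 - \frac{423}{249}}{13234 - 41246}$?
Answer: $- \frac{427145}{581249} \approx -0.73487$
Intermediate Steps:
$\frac{20587 - \frac{423}{249}}{13234 - 41246} = \frac{20587 - \frac{141}{83}}{-28012} = \left(20587 - \frac{141}{83}\right) \left(- \frac{1}{28012}\right) = \frac{1708580}{83} \left(- \frac{1}{28012}\right) = - \frac{427145}{581249}$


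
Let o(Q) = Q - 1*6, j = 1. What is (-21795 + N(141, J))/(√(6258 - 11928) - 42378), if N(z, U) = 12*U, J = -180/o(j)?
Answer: 7185089/14253179 + 21363*I*√70/199544506 ≈ 0.5041 + 0.00089572*I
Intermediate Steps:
o(Q) = -6 + Q (o(Q) = Q - 6 = -6 + Q)
J = 36 (J = -180/(-6 + 1) = -180/(-5) = -180*(-⅕) = 36)
(-21795 + N(141, J))/(√(6258 - 11928) - 42378) = (-21795 + 12*36)/(√(6258 - 11928) - 42378) = (-21795 + 432)/(√(-5670) - 42378) = -21363/(9*I*√70 - 42378) = -21363/(-42378 + 9*I*√70)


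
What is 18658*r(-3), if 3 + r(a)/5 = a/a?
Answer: -186580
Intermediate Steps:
r(a) = -10 (r(a) = -15 + 5*(a/a) = -15 + 5*1 = -15 + 5 = -10)
18658*r(-3) = 18658*(-10) = -186580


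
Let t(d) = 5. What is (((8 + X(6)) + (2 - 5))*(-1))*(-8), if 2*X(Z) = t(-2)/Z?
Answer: 130/3 ≈ 43.333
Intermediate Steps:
X(Z) = 5/(2*Z) (X(Z) = (5/Z)/2 = 5/(2*Z))
(((8 + X(6)) + (2 - 5))*(-1))*(-8) = (((8 + (5/2)/6) + (2 - 5))*(-1))*(-8) = (((8 + (5/2)*(⅙)) - 3)*(-1))*(-8) = (((8 + 5/12) - 3)*(-1))*(-8) = ((101/12 - 3)*(-1))*(-8) = ((65/12)*(-1))*(-8) = -65/12*(-8) = 130/3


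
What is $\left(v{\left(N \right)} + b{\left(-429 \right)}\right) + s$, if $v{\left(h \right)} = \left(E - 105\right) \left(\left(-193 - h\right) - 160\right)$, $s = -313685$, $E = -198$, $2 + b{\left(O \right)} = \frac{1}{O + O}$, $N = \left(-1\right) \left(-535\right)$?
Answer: $- \frac{38286535}{858} \approx -44623.0$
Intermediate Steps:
$N = 535$
$b{\left(O \right)} = -2 + \frac{1}{2 O}$ ($b{\left(O \right)} = -2 + \frac{1}{O + O} = -2 + \frac{1}{2 O}$)
$v{\left(h \right)} = 106959 + 303 h$ ($v{\left(h \right)} = \left(-198 - 105\right) \left(\left(-193 - h\right) - 160\right) = - 303 \left(-353 - h\right) = 106959 + 303 h$)
$\left(v{\left(N \right)} + b{\left(-429 \right)}\right) + s = \left(\left(106959 + 303 \cdot 535\right) - \left(2 - \frac{1}{2 \left(-429\right)}\right)\right) - 313685 = \left(\left(106959 + 162105\right) + \left(-2 + \frac{1}{2} \left(- \frac{1}{429}\right)\right)\right) - 313685 = \left(269064 - \frac{1717}{858}\right) - 313685 = \frac{230855195}{858} - 313685 = - \frac{38286535}{858}$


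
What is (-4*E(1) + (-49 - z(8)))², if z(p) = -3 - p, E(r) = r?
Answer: 1764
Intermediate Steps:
(-4*E(1) + (-49 - z(8)))² = (-4*1 + (-49 - (-3 - 1*8)))² = (-4 + (-49 - (-3 - 8)))² = (-4 + (-49 - 1*(-11)))² = (-4 + (-49 + 11))² = (-4 - 38)² = (-42)² = 1764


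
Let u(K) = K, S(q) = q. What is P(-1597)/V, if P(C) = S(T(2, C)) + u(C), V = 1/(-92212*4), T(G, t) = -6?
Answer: 591263344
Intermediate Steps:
V = -1/368848 (V = 1/(-368848) = -1/368848 ≈ -2.7111e-6)
P(C) = -6 + C
P(-1597)/V = (-6 - 1597)/(-1/368848) = -1603*(-368848) = 591263344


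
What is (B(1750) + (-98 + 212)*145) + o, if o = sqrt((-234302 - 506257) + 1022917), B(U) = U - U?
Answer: 16530 + sqrt(282358) ≈ 17061.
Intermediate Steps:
B(U) = 0
o = sqrt(282358) (o = sqrt(-740559 + 1022917) = sqrt(282358) ≈ 531.37)
(B(1750) + (-98 + 212)*145) + o = (0 + (-98 + 212)*145) + sqrt(282358) = (0 + 114*145) + sqrt(282358) = (0 + 16530) + sqrt(282358) = 16530 + sqrt(282358)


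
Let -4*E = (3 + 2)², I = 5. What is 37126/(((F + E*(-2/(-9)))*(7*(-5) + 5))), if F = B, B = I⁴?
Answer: -111378/56125 ≈ -1.9845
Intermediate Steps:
E = -25/4 (E = -(3 + 2)²/4 = -¼*5² = -¼*25 = -25/4 ≈ -6.2500)
B = 625 (B = 5⁴ = 625)
F = 625
37126/(((F + E*(-2/(-9)))*(7*(-5) + 5))) = 37126/(((625 - (-25)/(2*(-9)))*(7*(-5) + 5))) = 37126/(((625 - (-25)*(-1)/(2*9))*(-35 + 5))) = 37126/(((625 - 25/4*2/9)*(-30))) = 37126/(((625 - 25/18)*(-30))) = 37126/(((11225/18)*(-30))) = 37126/(-56125/3) = 37126*(-3/56125) = -111378/56125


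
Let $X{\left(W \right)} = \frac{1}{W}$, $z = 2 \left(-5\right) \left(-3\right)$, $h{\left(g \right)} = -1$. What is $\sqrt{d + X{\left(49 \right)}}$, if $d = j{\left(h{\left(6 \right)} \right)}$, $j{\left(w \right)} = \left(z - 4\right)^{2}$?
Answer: $\frac{25 \sqrt{53}}{7} \approx 26.0$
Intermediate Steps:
$z = 30$ ($z = \left(-10\right) \left(-3\right) = 30$)
$j{\left(w \right)} = 676$ ($j{\left(w \right)} = \left(30 - 4\right)^{2} = 26^{2} = 676$)
$d = 676$
$\sqrt{d + X{\left(49 \right)}} = \sqrt{676 + \frac{1}{49}} = \sqrt{\frac{33125}{49}} = \frac{25 \sqrt{53}}{7}$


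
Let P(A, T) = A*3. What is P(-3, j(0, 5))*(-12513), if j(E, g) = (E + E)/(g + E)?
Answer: 112617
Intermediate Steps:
j(E, g) = 2*E/(E + g) (j(E, g) = (2*E)/(E + g) = 2*E/(E + g))
P(A, T) = 3*A
P(-3, j(0, 5))*(-12513) = (3*(-3))*(-12513) = -9*(-12513) = 112617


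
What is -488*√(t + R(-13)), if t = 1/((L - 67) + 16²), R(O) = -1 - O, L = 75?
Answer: -122*√209154/33 ≈ -1690.7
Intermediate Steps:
t = 1/264 (t = 1/((75 - 67) + 16²) = 1/(8 + 256) = 1/264 ≈ 0.0037879)
-488*√(t + R(-13)) = -488*√(1/264 + (-1 - 1*(-13))) = -488*√(1/264 + (-1 + 13)) = -488*√(1/264 + 12) = -122*√209154/33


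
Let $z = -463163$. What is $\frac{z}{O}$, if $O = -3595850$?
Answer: $\frac{463163}{3595850} \approx 0.1288$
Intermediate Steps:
$\frac{z}{O} = - \frac{463163}{-3595850} = \left(-463163\right) \left(- \frac{1}{3595850}\right) = \frac{463163}{3595850}$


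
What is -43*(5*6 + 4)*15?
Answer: -21930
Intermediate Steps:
-43*(5*6 + 4)*15 = -43*(30 + 4)*15 = -43*34*15 = -1462*15 = -21930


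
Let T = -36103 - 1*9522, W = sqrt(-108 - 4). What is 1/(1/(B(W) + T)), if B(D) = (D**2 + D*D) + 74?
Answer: -45775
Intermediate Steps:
W = 4*I*sqrt(7) (W = sqrt(-112) = 4*I*sqrt(7) ≈ 10.583*I)
T = -45625 (T = -36103 - 9522 = -45625)
B(D) = 74 + 2*D**2 (B(D) = (D**2 + D**2) + 74 = 2*D**2 + 74 = 74 + 2*D**2)
1/(1/(B(W) + T)) = 1/(1/((74 + 2*(4*I*sqrt(7))**2) - 45625)) = 1/(1/((74 + 2*(-112)) - 45625)) = 1/(1/((74 - 224) - 45625)) = 1/(1/(-150 - 45625)) = 1/(1/(-45775)) = 1/(-1/45775) = -45775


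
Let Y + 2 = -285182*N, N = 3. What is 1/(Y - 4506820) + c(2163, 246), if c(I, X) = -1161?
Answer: -6225709249/5362368 ≈ -1161.0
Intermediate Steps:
Y = -855548 (Y = -2 - 285182*3 = -2 - 855546 = -855548)
1/(Y - 4506820) + c(2163, 246) = 1/(-855548 - 4506820) - 1161 = 1/(-5362368) - 1161 = -1/5362368 - 1161 = -6225709249/5362368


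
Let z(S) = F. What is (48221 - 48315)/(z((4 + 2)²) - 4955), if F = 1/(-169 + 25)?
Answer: 13536/713521 ≈ 0.018971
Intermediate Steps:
F = -1/144 (F = 1/(-144) = -1/144 ≈ -0.0069444)
z(S) = -1/144
(48221 - 48315)/(z((4 + 2)²) - 4955) = (48221 - 48315)/(-1/144 - 4955) = -94/(-713521/144) = -94*(-144/713521) = 13536/713521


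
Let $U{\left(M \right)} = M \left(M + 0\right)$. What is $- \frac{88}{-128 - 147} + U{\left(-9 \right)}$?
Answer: $\frac{2033}{25} \approx 81.32$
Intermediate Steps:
$U{\left(M \right)} = M^{2}$ ($U{\left(M \right)} = M M = M^{2}$)
$- \frac{88}{-128 - 147} + U{\left(-9 \right)} = - \frac{88}{-128 - 147} + \left(-9\right)^{2} = - \frac{88}{-275} + 81 = \left(-88\right) \left(- \frac{1}{275}\right) + 81 = \frac{8}{25} + 81 = \frac{2033}{25}$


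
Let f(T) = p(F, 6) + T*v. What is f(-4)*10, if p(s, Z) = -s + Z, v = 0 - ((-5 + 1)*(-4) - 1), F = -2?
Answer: 680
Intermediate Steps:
v = -15 (v = 0 - (-4*(-4) - 1) = 0 - (16 - 1) = 0 - 15 = -15)
p(s, Z) = Z - s
f(T) = 8 - 15*T (f(T) = (6 - 1*(-2)) + T*(-15) = (6 + 2) - 15*T = 8 - 15*T)
f(-4)*10 = (8 - 15*(-4))*10 = (8 + 60)*10 = 68*10 = 680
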